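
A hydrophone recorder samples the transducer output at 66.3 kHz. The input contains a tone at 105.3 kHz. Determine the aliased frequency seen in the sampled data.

105.3 kHz mod fs = 39 kHz.
39 kHz > fs/2 = 33.15 kHz, folds to fs − 39 kHz = 27.3 kHz.

27.3 kHz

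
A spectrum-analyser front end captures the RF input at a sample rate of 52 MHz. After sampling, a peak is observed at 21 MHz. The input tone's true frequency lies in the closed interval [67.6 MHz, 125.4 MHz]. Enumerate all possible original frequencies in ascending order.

Frequencies that alias to 21 MHz are k·fs ± 21 MHz for integer k ≥ 0.
k=0: 21 MHz.
k=1: 31 MHz, 73 MHz.
k=2: 83 MHz, 125 MHz.
k=3: 135 MHz, 177 MHz.
Within [67.6 MHz, 125.4 MHz]: 73 MHz, 83 MHz, 125 MHz.

73 MHz, 83 MHz, 125 MHz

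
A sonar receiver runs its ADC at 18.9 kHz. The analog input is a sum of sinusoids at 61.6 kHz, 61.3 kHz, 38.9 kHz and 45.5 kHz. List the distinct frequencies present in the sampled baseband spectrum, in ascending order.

fs/2 = 9.45 kHz.
61.6 kHz mod fs = 4.9 kHz.
4.9 kHz ≤ fs/2 = 9.45 kHz, appears at 4.9 kHz.
61.3 kHz mod fs = 4.6 kHz.
4.6 kHz ≤ fs/2 = 9.45 kHz, appears at 4.6 kHz.
38.9 kHz mod fs = 1.1 kHz.
1.1 kHz ≤ fs/2 = 9.45 kHz, appears at 1.1 kHz.
45.5 kHz mod fs = 7.7 kHz.
7.7 kHz ≤ fs/2 = 9.45 kHz, appears at 7.7 kHz.
Distinct values: {1.1 kHz, 4.6 kHz, 4.9 kHz, 7.7 kHz}.

1.1 kHz, 4.6 kHz, 4.9 kHz, 7.7 kHz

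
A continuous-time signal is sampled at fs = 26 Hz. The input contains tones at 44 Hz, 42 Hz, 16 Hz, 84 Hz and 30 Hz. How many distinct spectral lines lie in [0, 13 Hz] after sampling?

fs/2 = 13 Hz.
44 Hz mod fs = 18 Hz.
18 Hz > fs/2 = 13 Hz, folds to fs − 18 Hz = 8 Hz.
42 Hz mod fs = 16 Hz.
16 Hz > fs/2 = 13 Hz, folds to fs − 16 Hz = 10 Hz.
16 Hz > fs/2 = 13 Hz, folds to fs − 16 Hz = 10 Hz.
84 Hz mod fs = 6 Hz.
6 Hz ≤ fs/2 = 13 Hz, appears at 6 Hz.
30 Hz mod fs = 4 Hz.
4 Hz ≤ fs/2 = 13 Hz, appears at 4 Hz.
Distinct values: {4 Hz, 6 Hz, 8 Hz, 10 Hz} → 4.

4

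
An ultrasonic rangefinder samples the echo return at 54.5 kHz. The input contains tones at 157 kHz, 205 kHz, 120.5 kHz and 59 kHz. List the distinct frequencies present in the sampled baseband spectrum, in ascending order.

fs/2 = 27.25 kHz.
157 kHz mod fs = 48 kHz.
48 kHz > fs/2 = 27.25 kHz, folds to fs − 48 kHz = 6.5 kHz.
205 kHz mod fs = 41.5 kHz.
41.5 kHz > fs/2 = 27.25 kHz, folds to fs − 41.5 kHz = 13 kHz.
120.5 kHz mod fs = 11.5 kHz.
11.5 kHz ≤ fs/2 = 27.25 kHz, appears at 11.5 kHz.
59 kHz mod fs = 4.5 kHz.
4.5 kHz ≤ fs/2 = 27.25 kHz, appears at 4.5 kHz.
Distinct values: {4.5 kHz, 6.5 kHz, 11.5 kHz, 13 kHz}.

4.5 kHz, 6.5 kHz, 11.5 kHz, 13 kHz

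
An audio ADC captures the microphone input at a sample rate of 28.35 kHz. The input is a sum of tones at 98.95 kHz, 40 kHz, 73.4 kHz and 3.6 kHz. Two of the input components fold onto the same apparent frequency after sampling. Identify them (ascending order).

fs/2 = 14.175 kHz.
98.95 kHz mod fs = 13.9 kHz.
13.9 kHz ≤ fs/2 = 14.175 kHz, appears at 13.9 kHz.
40 kHz mod fs = 11.65 kHz.
11.65 kHz ≤ fs/2 = 14.175 kHz, appears at 11.65 kHz.
73.4 kHz mod fs = 16.7 kHz.
16.7 kHz > fs/2 = 14.175 kHz, folds to fs − 16.7 kHz = 11.65 kHz.
3.6 kHz ≤ fs/2 = 14.175 kHz, passes unchanged.
40 kHz and 73.4 kHz both map to 11.65 kHz.

40 kHz, 73.4 kHz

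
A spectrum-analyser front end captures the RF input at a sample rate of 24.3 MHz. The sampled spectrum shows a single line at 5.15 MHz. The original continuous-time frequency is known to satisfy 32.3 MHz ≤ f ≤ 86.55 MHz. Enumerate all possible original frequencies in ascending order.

Frequencies that alias to 5.15 MHz are k·fs ± 5.15 MHz for integer k ≥ 0.
k=0: 5.15 MHz.
k=1: 19.15 MHz, 29.45 MHz.
k=2: 43.45 MHz, 53.75 MHz.
k=3: 67.75 MHz, 78.05 MHz.
k=4: 92.05 MHz, 102.35 MHz.
Within [32.3 MHz, 86.55 MHz]: 43.45 MHz, 53.75 MHz, 67.75 MHz, 78.05 MHz.

43.45 MHz, 53.75 MHz, 67.75 MHz, 78.05 MHz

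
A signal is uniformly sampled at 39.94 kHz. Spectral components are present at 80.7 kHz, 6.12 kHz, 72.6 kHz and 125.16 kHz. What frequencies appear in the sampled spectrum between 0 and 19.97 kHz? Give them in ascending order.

fs/2 = 19.97 kHz.
80.7 kHz mod fs = 0.82 kHz.
0.82 kHz ≤ fs/2 = 19.97 kHz, appears at 0.82 kHz.
6.12 kHz ≤ fs/2 = 19.97 kHz, passes unchanged.
72.6 kHz mod fs = 32.66 kHz.
32.66 kHz > fs/2 = 19.97 kHz, folds to fs − 32.66 kHz = 7.28 kHz.
125.16 kHz mod fs = 5.34 kHz.
5.34 kHz ≤ fs/2 = 19.97 kHz, appears at 5.34 kHz.
Distinct values: {0.82 kHz, 5.34 kHz, 6.12 kHz, 7.28 kHz}.

0.82 kHz, 5.34 kHz, 6.12 kHz, 7.28 kHz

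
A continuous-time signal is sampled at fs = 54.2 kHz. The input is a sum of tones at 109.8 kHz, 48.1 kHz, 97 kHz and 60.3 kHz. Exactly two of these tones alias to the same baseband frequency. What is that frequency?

fs/2 = 27.1 kHz.
109.8 kHz mod fs = 1.4 kHz.
1.4 kHz ≤ fs/2 = 27.1 kHz, appears at 1.4 kHz.
48.1 kHz > fs/2 = 27.1 kHz, folds to fs − 48.1 kHz = 6.1 kHz.
97 kHz mod fs = 42.8 kHz.
42.8 kHz > fs/2 = 27.1 kHz, folds to fs − 42.8 kHz = 11.4 kHz.
60.3 kHz mod fs = 6.1 kHz.
6.1 kHz ≤ fs/2 = 27.1 kHz, appears at 6.1 kHz.
48.1 kHz and 60.3 kHz both map to 6.1 kHz.

6.1 kHz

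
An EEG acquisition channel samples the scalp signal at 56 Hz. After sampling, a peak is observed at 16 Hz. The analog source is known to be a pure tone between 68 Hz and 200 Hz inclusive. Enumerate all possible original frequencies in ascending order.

Frequencies that alias to 16 Hz are k·fs ± 16 Hz for integer k ≥ 0.
k=0: 16 Hz.
k=1: 40 Hz, 72 Hz.
k=2: 96 Hz, 128 Hz.
k=3: 152 Hz, 184 Hz.
k=4: 208 Hz, 240 Hz.
Within [68 Hz, 200 Hz]: 72 Hz, 96 Hz, 128 Hz, 152 Hz, 184 Hz.

72 Hz, 96 Hz, 128 Hz, 152 Hz, 184 Hz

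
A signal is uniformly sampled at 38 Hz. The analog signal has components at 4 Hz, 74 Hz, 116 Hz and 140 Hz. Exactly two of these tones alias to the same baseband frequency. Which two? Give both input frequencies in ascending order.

74 Hz, 116 Hz

fs/2 = 19 Hz.
4 Hz ≤ fs/2 = 19 Hz, passes unchanged.
74 Hz mod fs = 36 Hz.
36 Hz > fs/2 = 19 Hz, folds to fs − 36 Hz = 2 Hz.
116 Hz mod fs = 2 Hz.
2 Hz ≤ fs/2 = 19 Hz, appears at 2 Hz.
140 Hz mod fs = 26 Hz.
26 Hz > fs/2 = 19 Hz, folds to fs − 26 Hz = 12 Hz.
74 Hz and 116 Hz both map to 2 Hz.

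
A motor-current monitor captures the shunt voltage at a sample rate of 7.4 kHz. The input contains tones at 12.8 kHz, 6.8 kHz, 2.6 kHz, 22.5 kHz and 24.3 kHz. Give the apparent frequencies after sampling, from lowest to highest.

fs/2 = 3.7 kHz.
12.8 kHz mod fs = 5.4 kHz.
5.4 kHz > fs/2 = 3.7 kHz, folds to fs − 5.4 kHz = 2 kHz.
6.8 kHz > fs/2 = 3.7 kHz, folds to fs − 6.8 kHz = 0.6 kHz.
2.6 kHz ≤ fs/2 = 3.7 kHz, passes unchanged.
22.5 kHz mod fs = 0.3 kHz.
0.3 kHz ≤ fs/2 = 3.7 kHz, appears at 0.3 kHz.
24.3 kHz mod fs = 2.1 kHz.
2.1 kHz ≤ fs/2 = 3.7 kHz, appears at 2.1 kHz.
Distinct values: {0.3 kHz, 0.6 kHz, 2 kHz, 2.1 kHz, 2.6 kHz}.

0.3 kHz, 0.6 kHz, 2 kHz, 2.1 kHz, 2.6 kHz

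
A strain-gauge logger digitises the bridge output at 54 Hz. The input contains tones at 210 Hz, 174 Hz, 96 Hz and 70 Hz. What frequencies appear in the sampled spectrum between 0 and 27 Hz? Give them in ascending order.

fs/2 = 27 Hz.
210 Hz mod fs = 48 Hz.
48 Hz > fs/2 = 27 Hz, folds to fs − 48 Hz = 6 Hz.
174 Hz mod fs = 12 Hz.
12 Hz ≤ fs/2 = 27 Hz, appears at 12 Hz.
96 Hz mod fs = 42 Hz.
42 Hz > fs/2 = 27 Hz, folds to fs − 42 Hz = 12 Hz.
70 Hz mod fs = 16 Hz.
16 Hz ≤ fs/2 = 27 Hz, appears at 16 Hz.
Distinct values: {6 Hz, 12 Hz, 16 Hz}.

6 Hz, 12 Hz, 16 Hz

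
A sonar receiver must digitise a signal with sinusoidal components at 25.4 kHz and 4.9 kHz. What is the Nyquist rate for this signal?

Highest-frequency component: 25.4 kHz.
Nyquist rate = 2 × 25.4 kHz = 50.8 kHz.

50.8 kHz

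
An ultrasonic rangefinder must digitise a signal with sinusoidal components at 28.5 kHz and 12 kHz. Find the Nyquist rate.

Highest-frequency component: 28.5 kHz.
Nyquist rate = 2 × 28.5 kHz = 57 kHz.

57 kHz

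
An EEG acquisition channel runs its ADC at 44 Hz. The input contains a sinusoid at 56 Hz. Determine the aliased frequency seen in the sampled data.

12 Hz

56 Hz mod fs = 12 Hz.
12 Hz ≤ fs/2 = 22 Hz, appears at 12 Hz.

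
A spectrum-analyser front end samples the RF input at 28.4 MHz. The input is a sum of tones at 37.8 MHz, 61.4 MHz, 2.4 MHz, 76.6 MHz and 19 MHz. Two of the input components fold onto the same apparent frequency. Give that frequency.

9.4 MHz

fs/2 = 14.2 MHz.
37.8 MHz mod fs = 9.4 MHz.
9.4 MHz ≤ fs/2 = 14.2 MHz, appears at 9.4 MHz.
61.4 MHz mod fs = 4.6 MHz.
4.6 MHz ≤ fs/2 = 14.2 MHz, appears at 4.6 MHz.
2.4 MHz ≤ fs/2 = 14.2 MHz, passes unchanged.
76.6 MHz mod fs = 19.8 MHz.
19.8 MHz > fs/2 = 14.2 MHz, folds to fs − 19.8 MHz = 8.6 MHz.
19 MHz > fs/2 = 14.2 MHz, folds to fs − 19 MHz = 9.4 MHz.
19 MHz and 37.8 MHz both map to 9.4 MHz.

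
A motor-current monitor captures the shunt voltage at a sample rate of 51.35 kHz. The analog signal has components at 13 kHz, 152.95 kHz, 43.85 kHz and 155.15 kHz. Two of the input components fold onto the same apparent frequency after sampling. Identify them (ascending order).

fs/2 = 25.675 kHz.
13 kHz ≤ fs/2 = 25.675 kHz, passes unchanged.
152.95 kHz mod fs = 50.25 kHz.
50.25 kHz > fs/2 = 25.675 kHz, folds to fs − 50.25 kHz = 1.1 kHz.
43.85 kHz > fs/2 = 25.675 kHz, folds to fs − 43.85 kHz = 7.5 kHz.
155.15 kHz mod fs = 1.1 kHz.
1.1 kHz ≤ fs/2 = 25.675 kHz, appears at 1.1 kHz.
152.95 kHz and 155.15 kHz both map to 1.1 kHz.

152.95 kHz, 155.15 kHz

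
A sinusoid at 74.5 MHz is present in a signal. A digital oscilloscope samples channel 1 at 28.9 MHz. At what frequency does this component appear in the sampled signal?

12.2 MHz

74.5 MHz mod fs = 16.7 MHz.
16.7 MHz > fs/2 = 14.45 MHz, folds to fs − 16.7 MHz = 12.2 MHz.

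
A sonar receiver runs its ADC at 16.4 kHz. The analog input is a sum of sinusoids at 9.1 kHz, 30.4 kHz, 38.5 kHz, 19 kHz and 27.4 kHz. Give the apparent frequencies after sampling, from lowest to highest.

2.4 kHz, 2.6 kHz, 5.4 kHz, 5.7 kHz, 7.3 kHz

fs/2 = 8.2 kHz.
9.1 kHz > fs/2 = 8.2 kHz, folds to fs − 9.1 kHz = 7.3 kHz.
30.4 kHz mod fs = 14 kHz.
14 kHz > fs/2 = 8.2 kHz, folds to fs − 14 kHz = 2.4 kHz.
38.5 kHz mod fs = 5.7 kHz.
5.7 kHz ≤ fs/2 = 8.2 kHz, appears at 5.7 kHz.
19 kHz mod fs = 2.6 kHz.
2.6 kHz ≤ fs/2 = 8.2 kHz, appears at 2.6 kHz.
27.4 kHz mod fs = 11 kHz.
11 kHz > fs/2 = 8.2 kHz, folds to fs − 11 kHz = 5.4 kHz.
Distinct values: {2.4 kHz, 2.6 kHz, 5.4 kHz, 5.7 kHz, 7.3 kHz}.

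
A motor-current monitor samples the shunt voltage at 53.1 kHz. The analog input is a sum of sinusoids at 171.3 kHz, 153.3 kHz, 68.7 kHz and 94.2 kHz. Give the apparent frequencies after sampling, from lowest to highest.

6 kHz, 12 kHz, 15.6 kHz

fs/2 = 26.55 kHz.
171.3 kHz mod fs = 12 kHz.
12 kHz ≤ fs/2 = 26.55 kHz, appears at 12 kHz.
153.3 kHz mod fs = 47.1 kHz.
47.1 kHz > fs/2 = 26.55 kHz, folds to fs − 47.1 kHz = 6 kHz.
68.7 kHz mod fs = 15.6 kHz.
15.6 kHz ≤ fs/2 = 26.55 kHz, appears at 15.6 kHz.
94.2 kHz mod fs = 41.1 kHz.
41.1 kHz > fs/2 = 26.55 kHz, folds to fs − 41.1 kHz = 12 kHz.
Distinct values: {6 kHz, 12 kHz, 15.6 kHz}.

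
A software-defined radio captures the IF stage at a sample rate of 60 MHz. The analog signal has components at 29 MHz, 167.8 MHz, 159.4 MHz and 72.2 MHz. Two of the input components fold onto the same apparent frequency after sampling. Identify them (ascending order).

fs/2 = 30 MHz.
29 MHz ≤ fs/2 = 30 MHz, passes unchanged.
167.8 MHz mod fs = 47.8 MHz.
47.8 MHz > fs/2 = 30 MHz, folds to fs − 47.8 MHz = 12.2 MHz.
159.4 MHz mod fs = 39.4 MHz.
39.4 MHz > fs/2 = 30 MHz, folds to fs − 39.4 MHz = 20.6 MHz.
72.2 MHz mod fs = 12.2 MHz.
12.2 MHz ≤ fs/2 = 30 MHz, appears at 12.2 MHz.
72.2 MHz and 167.8 MHz both map to 12.2 MHz.

72.2 MHz, 167.8 MHz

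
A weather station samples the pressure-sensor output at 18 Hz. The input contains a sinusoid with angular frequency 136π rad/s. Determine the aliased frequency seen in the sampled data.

4 Hz

ω = 136π rad/s → f = ω/(2π) = 68 Hz.
68 Hz mod fs = 14 Hz.
14 Hz > fs/2 = 9 Hz, folds to fs − 14 Hz = 4 Hz.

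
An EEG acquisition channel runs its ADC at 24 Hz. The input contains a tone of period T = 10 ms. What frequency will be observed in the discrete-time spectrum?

4 Hz

T = 10 ms → f = 1/T = 100 Hz.
100 Hz mod fs = 4 Hz.
4 Hz ≤ fs/2 = 12 Hz, appears at 4 Hz.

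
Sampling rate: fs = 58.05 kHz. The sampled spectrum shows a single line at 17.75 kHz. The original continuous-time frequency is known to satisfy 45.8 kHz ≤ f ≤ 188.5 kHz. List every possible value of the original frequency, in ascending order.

Frequencies that alias to 17.75 kHz are k·fs ± 17.75 kHz for integer k ≥ 0.
k=0: 17.75 kHz.
k=1: 40.3 kHz, 75.8 kHz.
k=2: 98.35 kHz, 133.85 kHz.
k=3: 156.4 kHz, 191.9 kHz.
k=4: 214.45 kHz, 249.95 kHz.
Within [45.8 kHz, 188.5 kHz]: 75.8 kHz, 98.35 kHz, 133.85 kHz, 156.4 kHz.

75.8 kHz, 98.35 kHz, 133.85 kHz, 156.4 kHz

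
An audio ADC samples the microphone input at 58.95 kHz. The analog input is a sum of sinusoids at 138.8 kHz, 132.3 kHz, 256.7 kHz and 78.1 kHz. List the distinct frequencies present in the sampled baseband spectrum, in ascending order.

14.4 kHz, 19.15 kHz, 20.9 kHz

fs/2 = 29.475 kHz.
138.8 kHz mod fs = 20.9 kHz.
20.9 kHz ≤ fs/2 = 29.475 kHz, appears at 20.9 kHz.
132.3 kHz mod fs = 14.4 kHz.
14.4 kHz ≤ fs/2 = 29.475 kHz, appears at 14.4 kHz.
256.7 kHz mod fs = 20.9 kHz.
20.9 kHz ≤ fs/2 = 29.475 kHz, appears at 20.9 kHz.
78.1 kHz mod fs = 19.15 kHz.
19.15 kHz ≤ fs/2 = 29.475 kHz, appears at 19.15 kHz.
Distinct values: {14.4 kHz, 19.15 kHz, 20.9 kHz}.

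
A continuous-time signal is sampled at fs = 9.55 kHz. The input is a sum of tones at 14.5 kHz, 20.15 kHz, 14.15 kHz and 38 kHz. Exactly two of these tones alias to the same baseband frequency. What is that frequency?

4.6 kHz

fs/2 = 4.775 kHz.
14.5 kHz mod fs = 4.95 kHz.
4.95 kHz > fs/2 = 4.775 kHz, folds to fs − 4.95 kHz = 4.6 kHz.
20.15 kHz mod fs = 1.05 kHz.
1.05 kHz ≤ fs/2 = 4.775 kHz, appears at 1.05 kHz.
14.15 kHz mod fs = 4.6 kHz.
4.6 kHz ≤ fs/2 = 4.775 kHz, appears at 4.6 kHz.
38 kHz mod fs = 9.35 kHz.
9.35 kHz > fs/2 = 4.775 kHz, folds to fs − 9.35 kHz = 0.2 kHz.
14.15 kHz and 14.5 kHz both map to 4.6 kHz.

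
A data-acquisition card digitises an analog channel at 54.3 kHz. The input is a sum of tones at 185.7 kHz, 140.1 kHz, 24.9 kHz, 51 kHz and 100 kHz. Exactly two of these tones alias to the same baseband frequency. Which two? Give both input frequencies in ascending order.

fs/2 = 27.15 kHz.
185.7 kHz mod fs = 22.8 kHz.
22.8 kHz ≤ fs/2 = 27.15 kHz, appears at 22.8 kHz.
140.1 kHz mod fs = 31.5 kHz.
31.5 kHz > fs/2 = 27.15 kHz, folds to fs − 31.5 kHz = 22.8 kHz.
24.9 kHz ≤ fs/2 = 27.15 kHz, passes unchanged.
51 kHz > fs/2 = 27.15 kHz, folds to fs − 51 kHz = 3.3 kHz.
100 kHz mod fs = 45.7 kHz.
45.7 kHz > fs/2 = 27.15 kHz, folds to fs − 45.7 kHz = 8.6 kHz.
140.1 kHz and 185.7 kHz both map to 22.8 kHz.

140.1 kHz, 185.7 kHz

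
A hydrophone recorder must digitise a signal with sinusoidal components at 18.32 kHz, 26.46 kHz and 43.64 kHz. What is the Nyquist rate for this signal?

Highest-frequency component: 43.64 kHz.
Nyquist rate = 2 × 43.64 kHz = 87.28 kHz.

87.28 kHz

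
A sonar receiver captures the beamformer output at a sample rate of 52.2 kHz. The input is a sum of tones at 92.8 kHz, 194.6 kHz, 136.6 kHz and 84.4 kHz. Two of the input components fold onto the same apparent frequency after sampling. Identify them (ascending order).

fs/2 = 26.1 kHz.
92.8 kHz mod fs = 40.6 kHz.
40.6 kHz > fs/2 = 26.1 kHz, folds to fs − 40.6 kHz = 11.6 kHz.
194.6 kHz mod fs = 38 kHz.
38 kHz > fs/2 = 26.1 kHz, folds to fs − 38 kHz = 14.2 kHz.
136.6 kHz mod fs = 32.2 kHz.
32.2 kHz > fs/2 = 26.1 kHz, folds to fs − 32.2 kHz = 20 kHz.
84.4 kHz mod fs = 32.2 kHz.
32.2 kHz > fs/2 = 26.1 kHz, folds to fs − 32.2 kHz = 20 kHz.
84.4 kHz and 136.6 kHz both map to 20 kHz.

84.4 kHz, 136.6 kHz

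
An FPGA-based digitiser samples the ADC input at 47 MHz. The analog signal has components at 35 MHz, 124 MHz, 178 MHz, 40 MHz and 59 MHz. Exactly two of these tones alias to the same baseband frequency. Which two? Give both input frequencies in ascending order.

35 MHz, 59 MHz

fs/2 = 23.5 MHz.
35 MHz > fs/2 = 23.5 MHz, folds to fs − 35 MHz = 12 MHz.
124 MHz mod fs = 30 MHz.
30 MHz > fs/2 = 23.5 MHz, folds to fs − 30 MHz = 17 MHz.
178 MHz mod fs = 37 MHz.
37 MHz > fs/2 = 23.5 MHz, folds to fs − 37 MHz = 10 MHz.
40 MHz > fs/2 = 23.5 MHz, folds to fs − 40 MHz = 7 MHz.
59 MHz mod fs = 12 MHz.
12 MHz ≤ fs/2 = 23.5 MHz, appears at 12 MHz.
35 MHz and 59 MHz both map to 12 MHz.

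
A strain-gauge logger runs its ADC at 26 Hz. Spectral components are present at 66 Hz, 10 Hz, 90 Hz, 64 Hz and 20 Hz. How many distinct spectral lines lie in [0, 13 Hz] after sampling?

fs/2 = 13 Hz.
66 Hz mod fs = 14 Hz.
14 Hz > fs/2 = 13 Hz, folds to fs − 14 Hz = 12 Hz.
10 Hz ≤ fs/2 = 13 Hz, passes unchanged.
90 Hz mod fs = 12 Hz.
12 Hz ≤ fs/2 = 13 Hz, appears at 12 Hz.
64 Hz mod fs = 12 Hz.
12 Hz ≤ fs/2 = 13 Hz, appears at 12 Hz.
20 Hz > fs/2 = 13 Hz, folds to fs − 20 Hz = 6 Hz.
Distinct values: {6 Hz, 10 Hz, 12 Hz} → 3.

3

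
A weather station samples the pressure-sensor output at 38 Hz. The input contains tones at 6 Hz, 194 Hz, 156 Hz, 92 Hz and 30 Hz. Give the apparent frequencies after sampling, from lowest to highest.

4 Hz, 6 Hz, 8 Hz, 16 Hz

fs/2 = 19 Hz.
6 Hz ≤ fs/2 = 19 Hz, passes unchanged.
194 Hz mod fs = 4 Hz.
4 Hz ≤ fs/2 = 19 Hz, appears at 4 Hz.
156 Hz mod fs = 4 Hz.
4 Hz ≤ fs/2 = 19 Hz, appears at 4 Hz.
92 Hz mod fs = 16 Hz.
16 Hz ≤ fs/2 = 19 Hz, appears at 16 Hz.
30 Hz > fs/2 = 19 Hz, folds to fs − 30 Hz = 8 Hz.
Distinct values: {4 Hz, 6 Hz, 8 Hz, 16 Hz}.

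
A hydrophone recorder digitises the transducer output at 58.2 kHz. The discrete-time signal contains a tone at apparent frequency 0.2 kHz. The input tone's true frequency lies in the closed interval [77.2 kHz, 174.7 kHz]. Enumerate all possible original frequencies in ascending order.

Frequencies that alias to 0.2 kHz are k·fs ± 0.2 kHz for integer k ≥ 0.
k=0: 0.2 kHz.
k=1: 58 kHz, 58.4 kHz.
k=2: 116.2 kHz, 116.6 kHz.
k=3: 174.4 kHz, 174.8 kHz.
k=4: 232.6 kHz, 233 kHz.
Within [77.2 kHz, 174.7 kHz]: 116.2 kHz, 116.6 kHz, 174.4 kHz.

116.2 kHz, 116.6 kHz, 174.4 kHz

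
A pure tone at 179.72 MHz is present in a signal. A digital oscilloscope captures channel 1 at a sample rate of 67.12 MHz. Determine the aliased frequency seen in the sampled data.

179.72 MHz mod fs = 45.48 MHz.
45.48 MHz > fs/2 = 33.56 MHz, folds to fs − 45.48 MHz = 21.64 MHz.

21.64 MHz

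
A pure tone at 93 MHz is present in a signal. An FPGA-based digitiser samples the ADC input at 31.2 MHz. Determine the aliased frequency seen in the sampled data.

0.6 MHz

93 MHz mod fs = 30.6 MHz.
30.6 MHz > fs/2 = 15.6 MHz, folds to fs − 30.6 MHz = 0.6 MHz.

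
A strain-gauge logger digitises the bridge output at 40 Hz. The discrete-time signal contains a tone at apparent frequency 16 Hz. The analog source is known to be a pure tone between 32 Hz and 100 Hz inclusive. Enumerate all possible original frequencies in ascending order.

56 Hz, 64 Hz, 96 Hz

Frequencies that alias to 16 Hz are k·fs ± 16 Hz for integer k ≥ 0.
k=0: 16 Hz.
k=1: 24 Hz, 56 Hz.
k=2: 64 Hz, 96 Hz.
k=3: 104 Hz, 136 Hz.
Within [32 Hz, 100 Hz]: 56 Hz, 64 Hz, 96 Hz.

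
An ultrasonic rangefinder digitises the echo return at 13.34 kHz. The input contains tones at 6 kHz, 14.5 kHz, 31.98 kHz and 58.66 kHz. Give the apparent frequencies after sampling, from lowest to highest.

fs/2 = 6.67 kHz.
6 kHz ≤ fs/2 = 6.67 kHz, passes unchanged.
14.5 kHz mod fs = 1.16 kHz.
1.16 kHz ≤ fs/2 = 6.67 kHz, appears at 1.16 kHz.
31.98 kHz mod fs = 5.3 kHz.
5.3 kHz ≤ fs/2 = 6.67 kHz, appears at 5.3 kHz.
58.66 kHz mod fs = 5.3 kHz.
5.3 kHz ≤ fs/2 = 6.67 kHz, appears at 5.3 kHz.
Distinct values: {1.16 kHz, 5.3 kHz, 6 kHz}.

1.16 kHz, 5.3 kHz, 6 kHz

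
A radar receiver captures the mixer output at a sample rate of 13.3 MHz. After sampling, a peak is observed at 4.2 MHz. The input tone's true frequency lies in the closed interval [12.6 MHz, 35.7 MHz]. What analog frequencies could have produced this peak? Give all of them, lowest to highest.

17.5 MHz, 22.4 MHz, 30.8 MHz, 35.7 MHz

Frequencies that alias to 4.2 MHz are k·fs ± 4.2 MHz for integer k ≥ 0.
k=0: 4.2 MHz.
k=1: 9.1 MHz, 17.5 MHz.
k=2: 22.4 MHz, 30.8 MHz.
k=3: 35.7 MHz, 44.1 MHz.
k=4: 49 MHz, 57.4 MHz.
Within [12.6 MHz, 35.7 MHz]: 17.5 MHz, 22.4 MHz, 30.8 MHz, 35.7 MHz.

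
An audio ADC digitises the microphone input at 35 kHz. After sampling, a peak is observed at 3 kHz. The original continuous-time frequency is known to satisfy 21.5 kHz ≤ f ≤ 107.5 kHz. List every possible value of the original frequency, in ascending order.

32 kHz, 38 kHz, 67 kHz, 73 kHz, 102 kHz

Frequencies that alias to 3 kHz are k·fs ± 3 kHz for integer k ≥ 0.
k=0: 3 kHz.
k=1: 32 kHz, 38 kHz.
k=2: 67 kHz, 73 kHz.
k=3: 102 kHz, 108 kHz.
k=4: 137 kHz, 143 kHz.
Within [21.5 kHz, 107.5 kHz]: 32 kHz, 38 kHz, 67 kHz, 73 kHz, 102 kHz.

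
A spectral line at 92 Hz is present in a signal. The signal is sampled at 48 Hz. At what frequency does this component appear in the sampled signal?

92 Hz mod fs = 44 Hz.
44 Hz > fs/2 = 24 Hz, folds to fs − 44 Hz = 4 Hz.

4 Hz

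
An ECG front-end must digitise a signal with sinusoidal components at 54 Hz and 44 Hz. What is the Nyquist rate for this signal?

Highest-frequency component: 54 Hz.
Nyquist rate = 2 × 54 Hz = 108 Hz.

108 Hz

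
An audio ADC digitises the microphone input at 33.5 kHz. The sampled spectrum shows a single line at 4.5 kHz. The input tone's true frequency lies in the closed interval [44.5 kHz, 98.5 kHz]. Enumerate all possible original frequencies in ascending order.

Frequencies that alias to 4.5 kHz are k·fs ± 4.5 kHz for integer k ≥ 0.
k=0: 4.5 kHz.
k=1: 29 kHz, 38 kHz.
k=2: 62.5 kHz, 71.5 kHz.
k=3: 96 kHz, 105 kHz.
k=4: 129.5 kHz, 138.5 kHz.
Within [44.5 kHz, 98.5 kHz]: 62.5 kHz, 71.5 kHz, 96 kHz.

62.5 kHz, 71.5 kHz, 96 kHz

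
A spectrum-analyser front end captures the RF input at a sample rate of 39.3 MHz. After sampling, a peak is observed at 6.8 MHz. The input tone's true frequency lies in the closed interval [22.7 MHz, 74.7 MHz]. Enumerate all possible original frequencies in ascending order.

Frequencies that alias to 6.8 MHz are k·fs ± 6.8 MHz for integer k ≥ 0.
k=0: 6.8 MHz.
k=1: 32.5 MHz, 46.1 MHz.
k=2: 71.8 MHz, 85.4 MHz.
k=3: 111.1 MHz, 124.7 MHz.
Within [22.7 MHz, 74.7 MHz]: 32.5 MHz, 46.1 MHz, 71.8 MHz.

32.5 MHz, 46.1 MHz, 71.8 MHz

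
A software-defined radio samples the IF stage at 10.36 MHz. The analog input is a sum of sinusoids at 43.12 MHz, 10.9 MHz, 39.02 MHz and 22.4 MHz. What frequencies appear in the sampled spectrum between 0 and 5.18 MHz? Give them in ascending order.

0.54 MHz, 1.68 MHz, 2.42 MHz

fs/2 = 5.18 MHz.
43.12 MHz mod fs = 1.68 MHz.
1.68 MHz ≤ fs/2 = 5.18 MHz, appears at 1.68 MHz.
10.9 MHz mod fs = 0.54 MHz.
0.54 MHz ≤ fs/2 = 5.18 MHz, appears at 0.54 MHz.
39.02 MHz mod fs = 7.94 MHz.
7.94 MHz > fs/2 = 5.18 MHz, folds to fs − 7.94 MHz = 2.42 MHz.
22.4 MHz mod fs = 1.68 MHz.
1.68 MHz ≤ fs/2 = 5.18 MHz, appears at 1.68 MHz.
Distinct values: {0.54 MHz, 1.68 MHz, 2.42 MHz}.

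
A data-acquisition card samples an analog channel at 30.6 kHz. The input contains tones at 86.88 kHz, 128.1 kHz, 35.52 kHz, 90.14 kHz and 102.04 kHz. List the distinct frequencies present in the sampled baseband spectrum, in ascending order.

1.66 kHz, 4.92 kHz, 5.7 kHz, 10.24 kHz

fs/2 = 15.3 kHz.
86.88 kHz mod fs = 25.68 kHz.
25.68 kHz > fs/2 = 15.3 kHz, folds to fs − 25.68 kHz = 4.92 kHz.
128.1 kHz mod fs = 5.7 kHz.
5.7 kHz ≤ fs/2 = 15.3 kHz, appears at 5.7 kHz.
35.52 kHz mod fs = 4.92 kHz.
4.92 kHz ≤ fs/2 = 15.3 kHz, appears at 4.92 kHz.
90.14 kHz mod fs = 28.94 kHz.
28.94 kHz > fs/2 = 15.3 kHz, folds to fs − 28.94 kHz = 1.66 kHz.
102.04 kHz mod fs = 10.24 kHz.
10.24 kHz ≤ fs/2 = 15.3 kHz, appears at 10.24 kHz.
Distinct values: {1.66 kHz, 4.92 kHz, 5.7 kHz, 10.24 kHz}.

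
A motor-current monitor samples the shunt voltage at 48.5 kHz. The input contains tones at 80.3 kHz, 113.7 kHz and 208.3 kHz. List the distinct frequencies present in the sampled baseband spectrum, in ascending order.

fs/2 = 24.25 kHz.
80.3 kHz mod fs = 31.8 kHz.
31.8 kHz > fs/2 = 24.25 kHz, folds to fs − 31.8 kHz = 16.7 kHz.
113.7 kHz mod fs = 16.7 kHz.
16.7 kHz ≤ fs/2 = 24.25 kHz, appears at 16.7 kHz.
208.3 kHz mod fs = 14.3 kHz.
14.3 kHz ≤ fs/2 = 24.25 kHz, appears at 14.3 kHz.
Distinct values: {14.3 kHz, 16.7 kHz}.

14.3 kHz, 16.7 kHz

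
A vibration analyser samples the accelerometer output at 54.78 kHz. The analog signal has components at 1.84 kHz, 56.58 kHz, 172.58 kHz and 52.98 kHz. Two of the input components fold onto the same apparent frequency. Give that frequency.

1.8 kHz

fs/2 = 27.39 kHz.
1.84 kHz ≤ fs/2 = 27.39 kHz, passes unchanged.
56.58 kHz mod fs = 1.8 kHz.
1.8 kHz ≤ fs/2 = 27.39 kHz, appears at 1.8 kHz.
172.58 kHz mod fs = 8.24 kHz.
8.24 kHz ≤ fs/2 = 27.39 kHz, appears at 8.24 kHz.
52.98 kHz > fs/2 = 27.39 kHz, folds to fs − 52.98 kHz = 1.8 kHz.
52.98 kHz and 56.58 kHz both map to 1.8 kHz.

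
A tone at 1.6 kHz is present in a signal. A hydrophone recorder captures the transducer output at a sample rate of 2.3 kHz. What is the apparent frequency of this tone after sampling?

1.6 kHz > fs/2 = 1.15 kHz, folds to fs − 1.6 kHz = 0.7 kHz.

0.7 kHz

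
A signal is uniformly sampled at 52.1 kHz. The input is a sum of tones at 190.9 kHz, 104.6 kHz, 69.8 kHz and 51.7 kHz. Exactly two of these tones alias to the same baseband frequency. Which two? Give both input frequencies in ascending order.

fs/2 = 26.05 kHz.
190.9 kHz mod fs = 34.6 kHz.
34.6 kHz > fs/2 = 26.05 kHz, folds to fs − 34.6 kHz = 17.5 kHz.
104.6 kHz mod fs = 0.4 kHz.
0.4 kHz ≤ fs/2 = 26.05 kHz, appears at 0.4 kHz.
69.8 kHz mod fs = 17.7 kHz.
17.7 kHz ≤ fs/2 = 26.05 kHz, appears at 17.7 kHz.
51.7 kHz > fs/2 = 26.05 kHz, folds to fs − 51.7 kHz = 0.4 kHz.
51.7 kHz and 104.6 kHz both map to 0.4 kHz.

51.7 kHz, 104.6 kHz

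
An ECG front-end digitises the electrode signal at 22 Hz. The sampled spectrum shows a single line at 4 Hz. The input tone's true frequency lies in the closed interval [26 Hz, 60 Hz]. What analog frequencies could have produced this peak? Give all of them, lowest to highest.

26 Hz, 40 Hz, 48 Hz

Frequencies that alias to 4 Hz are k·fs ± 4 Hz for integer k ≥ 0.
k=0: 4 Hz.
k=1: 18 Hz, 26 Hz.
k=2: 40 Hz, 48 Hz.
k=3: 62 Hz, 70 Hz.
Within [26 Hz, 60 Hz]: 26 Hz, 40 Hz, 48 Hz.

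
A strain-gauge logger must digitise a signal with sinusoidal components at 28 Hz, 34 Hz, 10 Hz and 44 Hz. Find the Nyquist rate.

Highest-frequency component: 44 Hz.
Nyquist rate = 2 × 44 Hz = 88 Hz.

88 Hz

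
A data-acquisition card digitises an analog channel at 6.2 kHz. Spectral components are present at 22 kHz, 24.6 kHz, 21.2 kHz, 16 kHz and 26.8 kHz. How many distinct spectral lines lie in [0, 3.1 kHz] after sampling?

4

fs/2 = 3.1 kHz.
22 kHz mod fs = 3.4 kHz.
3.4 kHz > fs/2 = 3.1 kHz, folds to fs − 3.4 kHz = 2.8 kHz.
24.6 kHz mod fs = 6 kHz.
6 kHz > fs/2 = 3.1 kHz, folds to fs − 6 kHz = 0.2 kHz.
21.2 kHz mod fs = 2.6 kHz.
2.6 kHz ≤ fs/2 = 3.1 kHz, appears at 2.6 kHz.
16 kHz mod fs = 3.6 kHz.
3.6 kHz > fs/2 = 3.1 kHz, folds to fs − 3.6 kHz = 2.6 kHz.
26.8 kHz mod fs = 2 kHz.
2 kHz ≤ fs/2 = 3.1 kHz, appears at 2 kHz.
Distinct values: {0.2 kHz, 2 kHz, 2.6 kHz, 2.8 kHz} → 4.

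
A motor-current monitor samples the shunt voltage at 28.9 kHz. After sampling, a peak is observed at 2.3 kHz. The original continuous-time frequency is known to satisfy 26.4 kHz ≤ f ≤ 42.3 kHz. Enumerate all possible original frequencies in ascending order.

26.6 kHz, 31.2 kHz

Frequencies that alias to 2.3 kHz are k·fs ± 2.3 kHz for integer k ≥ 0.
k=0: 2.3 kHz.
k=1: 26.6 kHz, 31.2 kHz.
k=2: 55.5 kHz, 60.1 kHz.
Within [26.4 kHz, 42.3 kHz]: 26.6 kHz, 31.2 kHz.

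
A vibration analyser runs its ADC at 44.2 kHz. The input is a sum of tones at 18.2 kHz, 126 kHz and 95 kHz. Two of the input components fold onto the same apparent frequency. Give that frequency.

fs/2 = 22.1 kHz.
18.2 kHz ≤ fs/2 = 22.1 kHz, passes unchanged.
126 kHz mod fs = 37.6 kHz.
37.6 kHz > fs/2 = 22.1 kHz, folds to fs − 37.6 kHz = 6.6 kHz.
95 kHz mod fs = 6.6 kHz.
6.6 kHz ≤ fs/2 = 22.1 kHz, appears at 6.6 kHz.
95 kHz and 126 kHz both map to 6.6 kHz.

6.6 kHz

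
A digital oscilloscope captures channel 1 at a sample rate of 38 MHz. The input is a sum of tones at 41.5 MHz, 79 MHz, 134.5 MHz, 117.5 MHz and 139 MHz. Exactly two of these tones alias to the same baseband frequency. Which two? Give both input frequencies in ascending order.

41.5 MHz, 117.5 MHz

fs/2 = 19 MHz.
41.5 MHz mod fs = 3.5 MHz.
3.5 MHz ≤ fs/2 = 19 MHz, appears at 3.5 MHz.
79 MHz mod fs = 3 MHz.
3 MHz ≤ fs/2 = 19 MHz, appears at 3 MHz.
134.5 MHz mod fs = 20.5 MHz.
20.5 MHz > fs/2 = 19 MHz, folds to fs − 20.5 MHz = 17.5 MHz.
117.5 MHz mod fs = 3.5 MHz.
3.5 MHz ≤ fs/2 = 19 MHz, appears at 3.5 MHz.
139 MHz mod fs = 25 MHz.
25 MHz > fs/2 = 19 MHz, folds to fs − 25 MHz = 13 MHz.
41.5 MHz and 117.5 MHz both map to 3.5 MHz.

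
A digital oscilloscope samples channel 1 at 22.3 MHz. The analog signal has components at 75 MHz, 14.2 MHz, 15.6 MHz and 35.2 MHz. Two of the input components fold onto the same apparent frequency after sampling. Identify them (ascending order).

fs/2 = 11.15 MHz.
75 MHz mod fs = 8.1 MHz.
8.1 MHz ≤ fs/2 = 11.15 MHz, appears at 8.1 MHz.
14.2 MHz > fs/2 = 11.15 MHz, folds to fs − 14.2 MHz = 8.1 MHz.
15.6 MHz > fs/2 = 11.15 MHz, folds to fs − 15.6 MHz = 6.7 MHz.
35.2 MHz mod fs = 12.9 MHz.
12.9 MHz > fs/2 = 11.15 MHz, folds to fs − 12.9 MHz = 9.4 MHz.
14.2 MHz and 75 MHz both map to 8.1 MHz.

14.2 MHz, 75 MHz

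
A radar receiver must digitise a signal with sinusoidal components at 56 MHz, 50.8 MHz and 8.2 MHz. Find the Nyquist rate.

Highest-frequency component: 56 MHz.
Nyquist rate = 2 × 56 MHz = 112 MHz.

112 MHz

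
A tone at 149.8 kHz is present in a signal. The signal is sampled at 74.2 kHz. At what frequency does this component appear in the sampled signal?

149.8 kHz mod fs = 1.4 kHz.
1.4 kHz ≤ fs/2 = 37.1 kHz, appears at 1.4 kHz.

1.4 kHz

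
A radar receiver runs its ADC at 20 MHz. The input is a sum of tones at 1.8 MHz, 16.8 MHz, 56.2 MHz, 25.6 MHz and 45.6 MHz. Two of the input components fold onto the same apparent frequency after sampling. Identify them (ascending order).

25.6 MHz, 45.6 MHz

fs/2 = 10 MHz.
1.8 MHz ≤ fs/2 = 10 MHz, passes unchanged.
16.8 MHz > fs/2 = 10 MHz, folds to fs − 16.8 MHz = 3.2 MHz.
56.2 MHz mod fs = 16.2 MHz.
16.2 MHz > fs/2 = 10 MHz, folds to fs − 16.2 MHz = 3.8 MHz.
25.6 MHz mod fs = 5.6 MHz.
5.6 MHz ≤ fs/2 = 10 MHz, appears at 5.6 MHz.
45.6 MHz mod fs = 5.6 MHz.
5.6 MHz ≤ fs/2 = 10 MHz, appears at 5.6 MHz.
25.6 MHz and 45.6 MHz both map to 5.6 MHz.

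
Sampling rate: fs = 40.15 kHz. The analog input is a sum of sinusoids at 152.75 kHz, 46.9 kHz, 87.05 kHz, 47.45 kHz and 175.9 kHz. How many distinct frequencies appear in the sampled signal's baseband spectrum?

4

fs/2 = 20.075 kHz.
152.75 kHz mod fs = 32.3 kHz.
32.3 kHz > fs/2 = 20.075 kHz, folds to fs − 32.3 kHz = 7.85 kHz.
46.9 kHz mod fs = 6.75 kHz.
6.75 kHz ≤ fs/2 = 20.075 kHz, appears at 6.75 kHz.
87.05 kHz mod fs = 6.75 kHz.
6.75 kHz ≤ fs/2 = 20.075 kHz, appears at 6.75 kHz.
47.45 kHz mod fs = 7.3 kHz.
7.3 kHz ≤ fs/2 = 20.075 kHz, appears at 7.3 kHz.
175.9 kHz mod fs = 15.3 kHz.
15.3 kHz ≤ fs/2 = 20.075 kHz, appears at 15.3 kHz.
Distinct values: {6.75 kHz, 7.3 kHz, 7.85 kHz, 15.3 kHz} → 4.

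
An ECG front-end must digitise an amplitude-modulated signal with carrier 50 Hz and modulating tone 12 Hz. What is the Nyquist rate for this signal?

124 Hz

AM sidebands sit at fc ± fm = 38 Hz and 62 Hz.
Highest-frequency component: 62 Hz.
Nyquist rate = 2 × 62 Hz = 124 Hz.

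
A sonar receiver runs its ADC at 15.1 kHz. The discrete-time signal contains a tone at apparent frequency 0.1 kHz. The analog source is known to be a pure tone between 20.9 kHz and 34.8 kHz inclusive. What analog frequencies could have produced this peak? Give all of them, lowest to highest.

30.1 kHz, 30.3 kHz

Frequencies that alias to 0.1 kHz are k·fs ± 0.1 kHz for integer k ≥ 0.
k=0: 0.1 kHz.
k=1: 15 kHz, 15.2 kHz.
k=2: 30.1 kHz, 30.3 kHz.
k=3: 45.2 kHz, 45.4 kHz.
Within [20.9 kHz, 34.8 kHz]: 30.1 kHz, 30.3 kHz.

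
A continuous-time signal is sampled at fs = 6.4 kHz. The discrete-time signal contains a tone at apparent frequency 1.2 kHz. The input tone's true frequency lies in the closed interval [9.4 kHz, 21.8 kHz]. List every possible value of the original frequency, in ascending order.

Frequencies that alias to 1.2 kHz are k·fs ± 1.2 kHz for integer k ≥ 0.
k=0: 1.2 kHz.
k=1: 5.2 kHz, 7.6 kHz.
k=2: 11.6 kHz, 14 kHz.
k=3: 18 kHz, 20.4 kHz.
k=4: 24.4 kHz, 26.8 kHz.
Within [9.4 kHz, 21.8 kHz]: 11.6 kHz, 14 kHz, 18 kHz, 20.4 kHz.

11.6 kHz, 14 kHz, 18 kHz, 20.4 kHz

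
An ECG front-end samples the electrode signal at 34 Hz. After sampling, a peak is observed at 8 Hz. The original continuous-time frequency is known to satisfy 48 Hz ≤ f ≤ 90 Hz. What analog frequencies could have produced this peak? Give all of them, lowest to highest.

60 Hz, 76 Hz

Frequencies that alias to 8 Hz are k·fs ± 8 Hz for integer k ≥ 0.
k=0: 8 Hz.
k=1: 26 Hz, 42 Hz.
k=2: 60 Hz, 76 Hz.
k=3: 94 Hz, 110 Hz.
Within [48 Hz, 90 Hz]: 60 Hz, 76 Hz.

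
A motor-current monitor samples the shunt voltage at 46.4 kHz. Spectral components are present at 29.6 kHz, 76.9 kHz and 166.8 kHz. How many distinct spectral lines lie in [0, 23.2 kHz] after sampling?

fs/2 = 23.2 kHz.
29.6 kHz > fs/2 = 23.2 kHz, folds to fs − 29.6 kHz = 16.8 kHz.
76.9 kHz mod fs = 30.5 kHz.
30.5 kHz > fs/2 = 23.2 kHz, folds to fs − 30.5 kHz = 15.9 kHz.
166.8 kHz mod fs = 27.6 kHz.
27.6 kHz > fs/2 = 23.2 kHz, folds to fs − 27.6 kHz = 18.8 kHz.
Distinct values: {15.9 kHz, 16.8 kHz, 18.8 kHz} → 3.

3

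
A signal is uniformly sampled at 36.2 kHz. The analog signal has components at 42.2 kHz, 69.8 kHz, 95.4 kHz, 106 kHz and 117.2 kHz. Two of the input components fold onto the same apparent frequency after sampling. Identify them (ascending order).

69.8 kHz, 106 kHz

fs/2 = 18.1 kHz.
42.2 kHz mod fs = 6 kHz.
6 kHz ≤ fs/2 = 18.1 kHz, appears at 6 kHz.
69.8 kHz mod fs = 33.6 kHz.
33.6 kHz > fs/2 = 18.1 kHz, folds to fs − 33.6 kHz = 2.6 kHz.
95.4 kHz mod fs = 23 kHz.
23 kHz > fs/2 = 18.1 kHz, folds to fs − 23 kHz = 13.2 kHz.
106 kHz mod fs = 33.6 kHz.
33.6 kHz > fs/2 = 18.1 kHz, folds to fs − 33.6 kHz = 2.6 kHz.
117.2 kHz mod fs = 8.6 kHz.
8.6 kHz ≤ fs/2 = 18.1 kHz, appears at 8.6 kHz.
69.8 kHz and 106 kHz both map to 2.6 kHz.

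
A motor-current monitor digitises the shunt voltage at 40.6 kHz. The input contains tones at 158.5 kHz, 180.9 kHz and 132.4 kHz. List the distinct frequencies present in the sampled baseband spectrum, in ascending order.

fs/2 = 20.3 kHz.
158.5 kHz mod fs = 36.7 kHz.
36.7 kHz > fs/2 = 20.3 kHz, folds to fs − 36.7 kHz = 3.9 kHz.
180.9 kHz mod fs = 18.5 kHz.
18.5 kHz ≤ fs/2 = 20.3 kHz, appears at 18.5 kHz.
132.4 kHz mod fs = 10.6 kHz.
10.6 kHz ≤ fs/2 = 20.3 kHz, appears at 10.6 kHz.
Distinct values: {3.9 kHz, 10.6 kHz, 18.5 kHz}.

3.9 kHz, 10.6 kHz, 18.5 kHz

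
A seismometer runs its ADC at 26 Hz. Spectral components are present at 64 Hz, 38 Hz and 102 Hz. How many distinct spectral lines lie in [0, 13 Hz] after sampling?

2

fs/2 = 13 Hz.
64 Hz mod fs = 12 Hz.
12 Hz ≤ fs/2 = 13 Hz, appears at 12 Hz.
38 Hz mod fs = 12 Hz.
12 Hz ≤ fs/2 = 13 Hz, appears at 12 Hz.
102 Hz mod fs = 24 Hz.
24 Hz > fs/2 = 13 Hz, folds to fs − 24 Hz = 2 Hz.
Distinct values: {2 Hz, 12 Hz} → 2.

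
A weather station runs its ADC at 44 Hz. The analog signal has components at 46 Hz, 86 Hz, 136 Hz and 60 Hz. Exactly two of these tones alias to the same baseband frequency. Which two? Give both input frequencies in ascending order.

46 Hz, 86 Hz

fs/2 = 22 Hz.
46 Hz mod fs = 2 Hz.
2 Hz ≤ fs/2 = 22 Hz, appears at 2 Hz.
86 Hz mod fs = 42 Hz.
42 Hz > fs/2 = 22 Hz, folds to fs − 42 Hz = 2 Hz.
136 Hz mod fs = 4 Hz.
4 Hz ≤ fs/2 = 22 Hz, appears at 4 Hz.
60 Hz mod fs = 16 Hz.
16 Hz ≤ fs/2 = 22 Hz, appears at 16 Hz.
46 Hz and 86 Hz both map to 2 Hz.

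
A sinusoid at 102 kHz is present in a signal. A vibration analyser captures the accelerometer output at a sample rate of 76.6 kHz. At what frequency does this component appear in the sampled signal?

102 kHz mod fs = 25.4 kHz.
25.4 kHz ≤ fs/2 = 38.3 kHz, appears at 25.4 kHz.

25.4 kHz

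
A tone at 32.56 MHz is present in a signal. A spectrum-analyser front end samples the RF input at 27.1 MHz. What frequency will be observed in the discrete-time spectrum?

32.56 MHz mod fs = 5.46 MHz.
5.46 MHz ≤ fs/2 = 13.55 MHz, appears at 5.46 MHz.

5.46 MHz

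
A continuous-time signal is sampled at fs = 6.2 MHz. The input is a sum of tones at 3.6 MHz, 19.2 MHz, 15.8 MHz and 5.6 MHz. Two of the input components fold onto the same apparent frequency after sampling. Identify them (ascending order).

fs/2 = 3.1 MHz.
3.6 MHz > fs/2 = 3.1 MHz, folds to fs − 3.6 MHz = 2.6 MHz.
19.2 MHz mod fs = 0.6 MHz.
0.6 MHz ≤ fs/2 = 3.1 MHz, appears at 0.6 MHz.
15.8 MHz mod fs = 3.4 MHz.
3.4 MHz > fs/2 = 3.1 MHz, folds to fs − 3.4 MHz = 2.8 MHz.
5.6 MHz > fs/2 = 3.1 MHz, folds to fs − 5.6 MHz = 0.6 MHz.
5.6 MHz and 19.2 MHz both map to 0.6 MHz.

5.6 MHz, 19.2 MHz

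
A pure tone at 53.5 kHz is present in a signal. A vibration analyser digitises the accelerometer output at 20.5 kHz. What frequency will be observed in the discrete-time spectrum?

8 kHz

53.5 kHz mod fs = 12.5 kHz.
12.5 kHz > fs/2 = 10.25 kHz, folds to fs − 12.5 kHz = 8 kHz.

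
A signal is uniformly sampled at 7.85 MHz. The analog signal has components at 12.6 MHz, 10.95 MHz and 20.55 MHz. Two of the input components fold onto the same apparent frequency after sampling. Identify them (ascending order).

10.95 MHz, 12.6 MHz

fs/2 = 3.925 MHz.
12.6 MHz mod fs = 4.75 MHz.
4.75 MHz > fs/2 = 3.925 MHz, folds to fs − 4.75 MHz = 3.1 MHz.
10.95 MHz mod fs = 3.1 MHz.
3.1 MHz ≤ fs/2 = 3.925 MHz, appears at 3.1 MHz.
20.55 MHz mod fs = 4.85 MHz.
4.85 MHz > fs/2 = 3.925 MHz, folds to fs − 4.85 MHz = 3 MHz.
10.95 MHz and 12.6 MHz both map to 3.1 MHz.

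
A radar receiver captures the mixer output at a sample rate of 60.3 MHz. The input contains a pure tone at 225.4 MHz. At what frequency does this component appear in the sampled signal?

15.8 MHz

225.4 MHz mod fs = 44.5 MHz.
44.5 MHz > fs/2 = 30.15 MHz, folds to fs − 44.5 MHz = 15.8 MHz.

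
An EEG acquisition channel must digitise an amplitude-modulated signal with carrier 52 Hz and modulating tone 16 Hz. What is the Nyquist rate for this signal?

AM sidebands sit at fc ± fm = 36 Hz and 68 Hz.
Highest-frequency component: 68 Hz.
Nyquist rate = 2 × 68 Hz = 136 Hz.

136 Hz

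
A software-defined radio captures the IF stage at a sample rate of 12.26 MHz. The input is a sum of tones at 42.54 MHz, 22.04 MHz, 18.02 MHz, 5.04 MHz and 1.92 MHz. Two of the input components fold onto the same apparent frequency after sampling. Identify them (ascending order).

fs/2 = 6.13 MHz.
42.54 MHz mod fs = 5.76 MHz.
5.76 MHz ≤ fs/2 = 6.13 MHz, appears at 5.76 MHz.
22.04 MHz mod fs = 9.78 MHz.
9.78 MHz > fs/2 = 6.13 MHz, folds to fs − 9.78 MHz = 2.48 MHz.
18.02 MHz mod fs = 5.76 MHz.
5.76 MHz ≤ fs/2 = 6.13 MHz, appears at 5.76 MHz.
5.04 MHz ≤ fs/2 = 6.13 MHz, passes unchanged.
1.92 MHz ≤ fs/2 = 6.13 MHz, passes unchanged.
18.02 MHz and 42.54 MHz both map to 5.76 MHz.

18.02 MHz, 42.54 MHz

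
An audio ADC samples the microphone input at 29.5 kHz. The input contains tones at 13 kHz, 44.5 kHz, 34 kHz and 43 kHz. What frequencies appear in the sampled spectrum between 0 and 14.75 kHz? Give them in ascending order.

fs/2 = 14.75 kHz.
13 kHz ≤ fs/2 = 14.75 kHz, passes unchanged.
44.5 kHz mod fs = 15 kHz.
15 kHz > fs/2 = 14.75 kHz, folds to fs − 15 kHz = 14.5 kHz.
34 kHz mod fs = 4.5 kHz.
4.5 kHz ≤ fs/2 = 14.75 kHz, appears at 4.5 kHz.
43 kHz mod fs = 13.5 kHz.
13.5 kHz ≤ fs/2 = 14.75 kHz, appears at 13.5 kHz.
Distinct values: {4.5 kHz, 13 kHz, 13.5 kHz, 14.5 kHz}.

4.5 kHz, 13 kHz, 13.5 kHz, 14.5 kHz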